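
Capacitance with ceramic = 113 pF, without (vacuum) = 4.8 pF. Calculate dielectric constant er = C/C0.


er = 113 / 4.8 = 23.54

23.54


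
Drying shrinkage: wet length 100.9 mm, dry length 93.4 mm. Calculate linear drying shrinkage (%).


DS = (100.9 - 93.4) / 100.9 * 100 = 7.43%

7.43


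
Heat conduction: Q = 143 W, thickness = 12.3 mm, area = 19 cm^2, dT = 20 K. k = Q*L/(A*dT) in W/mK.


k = 143*12.3/1000/(19/10000*20) = 46.29 W/mK

46.29


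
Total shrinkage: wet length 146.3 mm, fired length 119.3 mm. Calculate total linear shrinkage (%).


TS = (146.3 - 119.3) / 146.3 * 100 = 18.46%

18.46


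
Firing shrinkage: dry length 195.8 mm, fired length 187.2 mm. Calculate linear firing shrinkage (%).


FS = (195.8 - 187.2) / 195.8 * 100 = 4.39%

4.39


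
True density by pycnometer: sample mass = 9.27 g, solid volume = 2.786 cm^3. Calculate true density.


TD = 9.27 / 2.786 = 3.327 g/cm^3

3.327


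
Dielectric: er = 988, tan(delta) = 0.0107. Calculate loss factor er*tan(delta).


Loss = 988 * 0.0107 = 10.572

10.572


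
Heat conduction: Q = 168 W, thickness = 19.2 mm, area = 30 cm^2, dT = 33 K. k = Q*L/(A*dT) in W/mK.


k = 168*19.2/1000/(30/10000*33) = 32.58 W/mK

32.58


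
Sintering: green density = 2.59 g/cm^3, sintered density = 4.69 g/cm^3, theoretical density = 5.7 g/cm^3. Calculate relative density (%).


Relative = 4.69 / 5.7 * 100 = 82.3%

82.3


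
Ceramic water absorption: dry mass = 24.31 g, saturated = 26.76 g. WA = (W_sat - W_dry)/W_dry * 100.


WA = (26.76 - 24.31) / 24.31 * 100 = 10.08%

10.08


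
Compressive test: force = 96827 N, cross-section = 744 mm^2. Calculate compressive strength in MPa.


CS = 96827 / 744 = 130.1 MPa

130.1


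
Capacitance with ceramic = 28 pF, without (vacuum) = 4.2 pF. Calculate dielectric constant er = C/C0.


er = 28 / 4.2 = 6.67

6.67


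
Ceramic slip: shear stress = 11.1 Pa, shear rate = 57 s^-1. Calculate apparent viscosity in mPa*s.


eta = tau/gamma * 1000 = 11.1/57 * 1000 = 194.7 mPa*s

194.7


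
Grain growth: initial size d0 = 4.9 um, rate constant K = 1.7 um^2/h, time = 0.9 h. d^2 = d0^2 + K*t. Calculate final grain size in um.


d^2 = 4.9^2 + 1.7*0.9 = 25.54
d = sqrt(25.54) = 5.05 um

5.05


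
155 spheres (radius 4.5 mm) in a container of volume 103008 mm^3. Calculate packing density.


V_sphere = 4/3*pi*4.5^3 = 381.7035 mm^3
Total V = 155*381.7035 = 59164.0425 mm^3
PD = 59164.0425 / 103008 = 0.574

0.574


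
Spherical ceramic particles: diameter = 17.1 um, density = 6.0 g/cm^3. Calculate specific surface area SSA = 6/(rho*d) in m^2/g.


SSA = 6 / (6.0 * 17.1) = 0.058 m^2/g

0.058


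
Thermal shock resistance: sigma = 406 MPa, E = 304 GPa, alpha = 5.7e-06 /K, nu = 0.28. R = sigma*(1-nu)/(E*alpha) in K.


R = 406*(1-0.28)/(304*1000*5.7e-06) = 169 K

169


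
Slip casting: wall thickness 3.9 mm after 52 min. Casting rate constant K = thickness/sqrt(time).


K = 3.9 / sqrt(52) = 3.9 / 7.2111 = 0.541 mm/min^0.5

0.541


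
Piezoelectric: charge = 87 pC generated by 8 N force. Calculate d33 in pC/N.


d33 = 87 / 8 = 10.9 pC/N

10.9


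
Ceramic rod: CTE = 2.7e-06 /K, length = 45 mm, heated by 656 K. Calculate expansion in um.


dL = 2.7e-06 * 45 * 656 * 1000 = 79.704 um

79.704


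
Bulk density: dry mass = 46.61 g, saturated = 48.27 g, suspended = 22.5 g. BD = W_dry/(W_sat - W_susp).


BD = 46.61 / (48.27 - 22.5) = 46.61 / 25.77 = 1.809 g/cm^3

1.809


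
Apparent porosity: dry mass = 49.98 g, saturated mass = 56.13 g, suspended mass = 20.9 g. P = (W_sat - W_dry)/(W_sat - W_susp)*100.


P = (56.13 - 49.98) / (56.13 - 20.9) * 100 = 6.15 / 35.23 * 100 = 17.5%

17.5


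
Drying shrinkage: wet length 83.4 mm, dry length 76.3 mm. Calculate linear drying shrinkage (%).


DS = (83.4 - 76.3) / 83.4 * 100 = 8.51%

8.51


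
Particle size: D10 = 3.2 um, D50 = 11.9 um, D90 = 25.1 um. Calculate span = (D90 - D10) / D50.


Span = (25.1 - 3.2) / 11.9 = 21.9 / 11.9 = 1.84

1.84


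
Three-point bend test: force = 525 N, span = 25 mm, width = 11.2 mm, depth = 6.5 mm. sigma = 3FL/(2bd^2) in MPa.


sigma = 3*525*25/(2*11.2*6.5^2) = 41.6 MPa

41.6


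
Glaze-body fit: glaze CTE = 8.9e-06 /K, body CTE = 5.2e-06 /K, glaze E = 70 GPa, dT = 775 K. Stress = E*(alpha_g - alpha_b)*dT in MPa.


Stress = 70*1000*(8.9e-06 - 5.2e-06)*775 = 200.7 MPa

200.7


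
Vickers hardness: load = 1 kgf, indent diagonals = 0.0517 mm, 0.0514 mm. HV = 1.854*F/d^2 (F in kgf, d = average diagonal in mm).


d_avg = (0.0517+0.0514)/2 = 0.05155 mm
HV = 1.854*1/0.05155^2 = 698

698


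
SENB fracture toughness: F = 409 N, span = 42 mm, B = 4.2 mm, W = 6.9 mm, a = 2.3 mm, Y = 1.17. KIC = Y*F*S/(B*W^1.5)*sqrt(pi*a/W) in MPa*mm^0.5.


KIC = 1.17*409*42/(4.2*6.9^1.5)*sqrt(pi*2.3/6.9) = 270.18

270.18


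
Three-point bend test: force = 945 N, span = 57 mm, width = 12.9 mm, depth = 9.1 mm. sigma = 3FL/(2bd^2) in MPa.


sigma = 3*945*57/(2*12.9*9.1^2) = 75.6 MPa

75.6


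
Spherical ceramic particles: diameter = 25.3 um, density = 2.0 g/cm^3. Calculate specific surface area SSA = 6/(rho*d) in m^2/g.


SSA = 6 / (2.0 * 25.3) = 0.119 m^2/g

0.119


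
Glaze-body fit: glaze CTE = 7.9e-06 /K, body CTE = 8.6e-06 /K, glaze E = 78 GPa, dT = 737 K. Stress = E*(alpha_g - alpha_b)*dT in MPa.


Stress = 78*1000*(7.9e-06 - 8.6e-06)*737 = -40.2 MPa

-40.2


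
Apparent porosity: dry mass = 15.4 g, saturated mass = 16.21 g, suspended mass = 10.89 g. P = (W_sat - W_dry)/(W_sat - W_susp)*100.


P = (16.21 - 15.4) / (16.21 - 10.89) * 100 = 0.81 / 5.32 * 100 = 15.2%

15.2


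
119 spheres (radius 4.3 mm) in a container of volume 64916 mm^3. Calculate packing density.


V_sphere = 4/3*pi*4.3^3 = 333.0381 mm^3
Total V = 119*333.0381 = 39631.5339 mm^3
PD = 39631.5339 / 64916 = 0.611

0.611


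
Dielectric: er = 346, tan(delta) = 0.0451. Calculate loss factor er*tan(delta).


Loss = 346 * 0.0451 = 15.605

15.605


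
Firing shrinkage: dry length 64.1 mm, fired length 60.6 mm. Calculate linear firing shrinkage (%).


FS = (64.1 - 60.6) / 64.1 * 100 = 5.46%

5.46


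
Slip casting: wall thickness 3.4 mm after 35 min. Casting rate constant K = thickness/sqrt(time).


K = 3.4 / sqrt(35) = 3.4 / 5.9161 = 0.575 mm/min^0.5

0.575


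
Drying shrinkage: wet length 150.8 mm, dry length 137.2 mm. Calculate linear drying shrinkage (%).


DS = (150.8 - 137.2) / 150.8 * 100 = 9.02%

9.02


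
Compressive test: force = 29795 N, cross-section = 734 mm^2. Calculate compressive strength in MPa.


CS = 29795 / 734 = 40.6 MPa

40.6


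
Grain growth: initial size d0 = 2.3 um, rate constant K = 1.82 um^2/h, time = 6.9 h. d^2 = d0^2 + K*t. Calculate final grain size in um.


d^2 = 2.3^2 + 1.82*6.9 = 17.848
d = sqrt(17.848) = 4.22 um

4.22


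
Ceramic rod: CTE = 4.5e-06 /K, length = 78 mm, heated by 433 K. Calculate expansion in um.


dL = 4.5e-06 * 78 * 433 * 1000 = 151.983 um

151.983


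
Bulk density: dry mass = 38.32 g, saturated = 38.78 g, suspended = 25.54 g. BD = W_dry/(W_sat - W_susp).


BD = 38.32 / (38.78 - 25.54) = 38.32 / 13.24 = 2.894 g/cm^3

2.894


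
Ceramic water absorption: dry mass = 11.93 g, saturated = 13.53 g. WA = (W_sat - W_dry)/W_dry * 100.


WA = (13.53 - 11.93) / 11.93 * 100 = 13.41%

13.41


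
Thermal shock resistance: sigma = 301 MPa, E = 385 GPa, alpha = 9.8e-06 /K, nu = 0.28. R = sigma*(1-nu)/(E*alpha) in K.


R = 301*(1-0.28)/(385*1000*9.8e-06) = 57 K

57


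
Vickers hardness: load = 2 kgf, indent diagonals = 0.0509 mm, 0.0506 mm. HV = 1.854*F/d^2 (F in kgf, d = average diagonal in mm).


d_avg = (0.0509+0.0506)/2 = 0.05075 mm
HV = 1.854*2/0.05075^2 = 1440

1440


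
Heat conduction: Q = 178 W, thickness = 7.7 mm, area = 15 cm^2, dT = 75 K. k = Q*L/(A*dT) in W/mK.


k = 178*7.7/1000/(15/10000*75) = 12.18 W/mK

12.18


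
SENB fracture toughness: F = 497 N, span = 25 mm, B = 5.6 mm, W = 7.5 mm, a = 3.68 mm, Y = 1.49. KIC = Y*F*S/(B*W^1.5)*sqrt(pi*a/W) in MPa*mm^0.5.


KIC = 1.49*497*25/(5.6*7.5^1.5)*sqrt(pi*3.68/7.5) = 199.83

199.83


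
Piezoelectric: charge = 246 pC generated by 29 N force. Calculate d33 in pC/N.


d33 = 246 / 29 = 8.5 pC/N

8.5


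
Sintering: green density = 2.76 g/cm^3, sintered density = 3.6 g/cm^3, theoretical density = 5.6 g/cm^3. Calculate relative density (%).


Relative = 3.6 / 5.6 * 100 = 64.3%

64.3


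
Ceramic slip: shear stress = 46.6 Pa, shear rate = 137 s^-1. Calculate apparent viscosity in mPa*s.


eta = tau/gamma * 1000 = 46.6/137 * 1000 = 340.1 mPa*s

340.1


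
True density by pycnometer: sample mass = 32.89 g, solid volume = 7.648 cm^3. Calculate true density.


TD = 32.89 / 7.648 = 4.3 g/cm^3

4.3


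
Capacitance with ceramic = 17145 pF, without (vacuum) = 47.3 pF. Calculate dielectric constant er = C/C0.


er = 17145 / 47.3 = 362.47

362.47


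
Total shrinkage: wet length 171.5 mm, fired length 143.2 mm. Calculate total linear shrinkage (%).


TS = (171.5 - 143.2) / 171.5 * 100 = 16.5%

16.5


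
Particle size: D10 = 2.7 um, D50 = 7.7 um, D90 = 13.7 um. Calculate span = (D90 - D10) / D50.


Span = (13.7 - 2.7) / 7.7 = 11.0 / 7.7 = 1.429

1.429


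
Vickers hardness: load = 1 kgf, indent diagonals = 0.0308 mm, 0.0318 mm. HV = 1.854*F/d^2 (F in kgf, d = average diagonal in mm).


d_avg = (0.0308+0.0318)/2 = 0.0313 mm
HV = 1.854*1/0.0313^2 = 1892

1892


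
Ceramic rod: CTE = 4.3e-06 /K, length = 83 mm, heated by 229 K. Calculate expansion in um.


dL = 4.3e-06 * 83 * 229 * 1000 = 81.73 um

81.73


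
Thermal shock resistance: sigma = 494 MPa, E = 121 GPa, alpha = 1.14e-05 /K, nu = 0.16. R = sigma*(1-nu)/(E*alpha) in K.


R = 494*(1-0.16)/(121*1000*1.14e-05) = 301 K

301


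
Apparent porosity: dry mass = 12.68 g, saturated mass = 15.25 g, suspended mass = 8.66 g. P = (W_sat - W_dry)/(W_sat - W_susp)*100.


P = (15.25 - 12.68) / (15.25 - 8.66) * 100 = 2.57 / 6.59 * 100 = 39.0%

39.0


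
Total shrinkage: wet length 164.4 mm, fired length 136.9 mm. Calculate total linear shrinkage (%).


TS = (164.4 - 136.9) / 164.4 * 100 = 16.73%

16.73


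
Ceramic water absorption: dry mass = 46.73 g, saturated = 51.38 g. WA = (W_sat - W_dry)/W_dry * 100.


WA = (51.38 - 46.73) / 46.73 * 100 = 9.95%

9.95


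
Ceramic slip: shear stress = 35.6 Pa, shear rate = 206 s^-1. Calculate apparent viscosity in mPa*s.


eta = tau/gamma * 1000 = 35.6/206 * 1000 = 172.8 mPa*s

172.8


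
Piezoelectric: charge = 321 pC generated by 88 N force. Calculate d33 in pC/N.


d33 = 321 / 88 = 3.6 pC/N

3.6


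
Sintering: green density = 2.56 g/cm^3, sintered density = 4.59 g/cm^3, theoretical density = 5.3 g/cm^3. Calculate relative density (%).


Relative = 4.59 / 5.3 * 100 = 86.6%

86.6


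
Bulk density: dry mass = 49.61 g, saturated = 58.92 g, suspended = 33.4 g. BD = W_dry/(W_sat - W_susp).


BD = 49.61 / (58.92 - 33.4) = 49.61 / 25.52 = 1.944 g/cm^3

1.944


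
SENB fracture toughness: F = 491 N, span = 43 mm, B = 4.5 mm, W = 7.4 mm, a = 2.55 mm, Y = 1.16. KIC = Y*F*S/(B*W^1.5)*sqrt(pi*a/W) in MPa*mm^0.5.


KIC = 1.16*491*43/(4.5*7.4^1.5)*sqrt(pi*2.55/7.4) = 281.3

281.3


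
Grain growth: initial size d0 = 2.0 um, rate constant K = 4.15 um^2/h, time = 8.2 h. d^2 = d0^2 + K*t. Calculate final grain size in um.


d^2 = 2.0^2 + 4.15*8.2 = 38.03
d = sqrt(38.03) = 6.17 um

6.17


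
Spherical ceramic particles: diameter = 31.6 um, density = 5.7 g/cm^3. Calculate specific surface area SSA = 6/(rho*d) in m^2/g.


SSA = 6 / (5.7 * 31.6) = 0.033 m^2/g

0.033


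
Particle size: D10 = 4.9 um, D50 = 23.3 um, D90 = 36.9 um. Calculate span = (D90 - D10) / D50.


Span = (36.9 - 4.9) / 23.3 = 32.0 / 23.3 = 1.373

1.373


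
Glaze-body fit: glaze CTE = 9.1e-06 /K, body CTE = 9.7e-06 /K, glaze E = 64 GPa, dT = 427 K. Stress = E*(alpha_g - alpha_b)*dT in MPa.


Stress = 64*1000*(9.1e-06 - 9.7e-06)*427 = -16.4 MPa

-16.4


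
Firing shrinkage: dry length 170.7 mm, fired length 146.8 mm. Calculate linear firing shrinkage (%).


FS = (170.7 - 146.8) / 170.7 * 100 = 14.0%

14.0


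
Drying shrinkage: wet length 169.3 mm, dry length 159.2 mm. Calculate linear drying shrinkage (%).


DS = (169.3 - 159.2) / 169.3 * 100 = 5.97%

5.97


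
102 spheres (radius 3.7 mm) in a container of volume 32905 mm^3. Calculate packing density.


V_sphere = 4/3*pi*3.7^3 = 212.1748 mm^3
Total V = 102*212.1748 = 21641.8296 mm^3
PD = 21641.8296 / 32905 = 0.658

0.658


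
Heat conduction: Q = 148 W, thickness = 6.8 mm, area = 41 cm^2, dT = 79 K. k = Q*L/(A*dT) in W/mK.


k = 148*6.8/1000/(41/10000*79) = 3.11 W/mK

3.11


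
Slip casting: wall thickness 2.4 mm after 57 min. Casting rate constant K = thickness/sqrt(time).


K = 2.4 / sqrt(57) = 2.4 / 7.5498 = 0.318 mm/min^0.5

0.318


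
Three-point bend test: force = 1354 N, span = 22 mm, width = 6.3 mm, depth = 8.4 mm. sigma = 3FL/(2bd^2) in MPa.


sigma = 3*1354*22/(2*6.3*8.4^2) = 100.5 MPa

100.5


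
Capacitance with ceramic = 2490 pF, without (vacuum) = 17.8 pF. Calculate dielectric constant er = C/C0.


er = 2490 / 17.8 = 139.89

139.89


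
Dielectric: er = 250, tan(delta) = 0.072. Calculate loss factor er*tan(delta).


Loss = 250 * 0.072 = 18.0

18.0


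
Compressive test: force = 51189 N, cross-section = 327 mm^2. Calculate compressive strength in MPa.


CS = 51189 / 327 = 156.5 MPa

156.5


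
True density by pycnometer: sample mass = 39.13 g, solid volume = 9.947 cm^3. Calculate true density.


TD = 39.13 / 9.947 = 3.934 g/cm^3

3.934


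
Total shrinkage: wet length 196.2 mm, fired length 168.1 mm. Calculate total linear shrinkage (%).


TS = (196.2 - 168.1) / 196.2 * 100 = 14.32%

14.32


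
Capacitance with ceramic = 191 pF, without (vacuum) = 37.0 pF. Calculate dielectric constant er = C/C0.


er = 191 / 37.0 = 5.16

5.16


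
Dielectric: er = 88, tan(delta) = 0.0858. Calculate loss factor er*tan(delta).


Loss = 88 * 0.0858 = 7.55

7.55


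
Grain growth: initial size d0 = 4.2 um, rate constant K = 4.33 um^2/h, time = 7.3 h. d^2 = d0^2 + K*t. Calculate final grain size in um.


d^2 = 4.2^2 + 4.33*7.3 = 49.249
d = sqrt(49.249) = 7.02 um

7.02


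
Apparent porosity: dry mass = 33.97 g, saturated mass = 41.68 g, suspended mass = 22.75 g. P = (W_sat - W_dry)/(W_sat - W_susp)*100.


P = (41.68 - 33.97) / (41.68 - 22.75) * 100 = 7.71 / 18.93 * 100 = 40.7%

40.7


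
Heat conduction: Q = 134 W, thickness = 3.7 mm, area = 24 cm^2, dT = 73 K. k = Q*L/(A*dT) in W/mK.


k = 134*3.7/1000/(24/10000*73) = 2.83 W/mK

2.83


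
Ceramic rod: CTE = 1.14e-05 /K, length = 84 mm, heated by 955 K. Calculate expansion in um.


dL = 1.14e-05 * 84 * 955 * 1000 = 914.508 um

914.508


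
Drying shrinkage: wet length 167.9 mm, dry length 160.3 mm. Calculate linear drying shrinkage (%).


DS = (167.9 - 160.3) / 167.9 * 100 = 4.53%

4.53


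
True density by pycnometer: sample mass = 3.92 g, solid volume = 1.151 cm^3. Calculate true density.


TD = 3.92 / 1.151 = 3.406 g/cm^3

3.406


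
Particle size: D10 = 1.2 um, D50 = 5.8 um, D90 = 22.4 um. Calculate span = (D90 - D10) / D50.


Span = (22.4 - 1.2) / 5.8 = 21.2 / 5.8 = 3.655

3.655


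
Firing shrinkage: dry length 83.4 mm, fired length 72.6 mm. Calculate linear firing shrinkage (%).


FS = (83.4 - 72.6) / 83.4 * 100 = 12.95%

12.95


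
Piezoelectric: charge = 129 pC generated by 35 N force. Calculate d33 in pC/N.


d33 = 129 / 35 = 3.7 pC/N

3.7


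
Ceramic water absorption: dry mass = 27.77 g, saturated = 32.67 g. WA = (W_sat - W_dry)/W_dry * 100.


WA = (32.67 - 27.77) / 27.77 * 100 = 17.64%

17.64


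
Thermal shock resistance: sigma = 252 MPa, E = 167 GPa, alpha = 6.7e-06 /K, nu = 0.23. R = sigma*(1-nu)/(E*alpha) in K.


R = 252*(1-0.23)/(167*1000*6.7e-06) = 173 K

173


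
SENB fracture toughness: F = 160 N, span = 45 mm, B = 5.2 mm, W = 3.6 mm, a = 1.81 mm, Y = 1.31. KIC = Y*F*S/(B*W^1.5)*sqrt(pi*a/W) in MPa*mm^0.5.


KIC = 1.31*160*45/(5.2*3.6^1.5)*sqrt(pi*1.81/3.6) = 333.74

333.74


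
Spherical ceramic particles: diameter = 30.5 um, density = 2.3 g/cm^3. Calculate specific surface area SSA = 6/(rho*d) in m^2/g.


SSA = 6 / (2.3 * 30.5) = 0.086 m^2/g

0.086


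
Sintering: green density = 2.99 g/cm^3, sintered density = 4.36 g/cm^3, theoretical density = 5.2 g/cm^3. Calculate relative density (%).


Relative = 4.36 / 5.2 * 100 = 83.8%

83.8


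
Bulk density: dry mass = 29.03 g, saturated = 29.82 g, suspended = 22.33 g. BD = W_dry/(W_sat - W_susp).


BD = 29.03 / (29.82 - 22.33) = 29.03 / 7.49 = 3.876 g/cm^3

3.876


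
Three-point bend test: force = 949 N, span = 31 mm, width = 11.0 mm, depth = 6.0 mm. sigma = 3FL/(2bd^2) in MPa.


sigma = 3*949*31/(2*11.0*6.0^2) = 111.4 MPa

111.4


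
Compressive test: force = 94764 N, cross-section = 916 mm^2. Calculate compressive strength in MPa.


CS = 94764 / 916 = 103.5 MPa

103.5


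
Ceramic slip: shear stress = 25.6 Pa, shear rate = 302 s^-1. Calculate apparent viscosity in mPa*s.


eta = tau/gamma * 1000 = 25.6/302 * 1000 = 84.8 mPa*s

84.8


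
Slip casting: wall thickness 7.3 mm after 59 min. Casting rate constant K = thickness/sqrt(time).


K = 7.3 / sqrt(59) = 7.3 / 7.6811 = 0.95 mm/min^0.5

0.95


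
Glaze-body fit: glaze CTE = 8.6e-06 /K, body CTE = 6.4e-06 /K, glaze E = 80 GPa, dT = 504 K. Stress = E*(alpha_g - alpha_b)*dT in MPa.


Stress = 80*1000*(8.6e-06 - 6.4e-06)*504 = 88.7 MPa

88.7


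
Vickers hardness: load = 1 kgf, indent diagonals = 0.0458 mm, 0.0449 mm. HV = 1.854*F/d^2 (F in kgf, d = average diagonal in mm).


d_avg = (0.0458+0.0449)/2 = 0.04535 mm
HV = 1.854*1/0.04535^2 = 901

901


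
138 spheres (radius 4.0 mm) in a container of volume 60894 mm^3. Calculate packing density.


V_sphere = 4/3*pi*4.0^3 = 268.0826 mm^3
Total V = 138*268.0826 = 36995.3988 mm^3
PD = 36995.3988 / 60894 = 0.608

0.608


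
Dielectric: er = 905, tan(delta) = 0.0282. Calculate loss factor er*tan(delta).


Loss = 905 * 0.0282 = 25.521

25.521


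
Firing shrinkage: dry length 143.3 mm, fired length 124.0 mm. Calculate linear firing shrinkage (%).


FS = (143.3 - 124.0) / 143.3 * 100 = 13.47%

13.47


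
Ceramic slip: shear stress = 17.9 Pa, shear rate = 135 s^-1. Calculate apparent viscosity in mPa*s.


eta = tau/gamma * 1000 = 17.9/135 * 1000 = 132.6 mPa*s

132.6


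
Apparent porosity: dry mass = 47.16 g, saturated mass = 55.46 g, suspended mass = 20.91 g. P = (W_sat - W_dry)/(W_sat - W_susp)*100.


P = (55.46 - 47.16) / (55.46 - 20.91) * 100 = 8.3 / 34.55 * 100 = 24.0%

24.0


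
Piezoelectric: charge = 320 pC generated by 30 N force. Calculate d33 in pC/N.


d33 = 320 / 30 = 10.7 pC/N

10.7


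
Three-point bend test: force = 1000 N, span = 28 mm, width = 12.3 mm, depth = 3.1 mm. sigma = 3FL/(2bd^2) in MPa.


sigma = 3*1000*28/(2*12.3*3.1^2) = 355.3 MPa

355.3


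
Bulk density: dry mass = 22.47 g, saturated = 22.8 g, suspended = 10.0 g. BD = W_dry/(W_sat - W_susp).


BD = 22.47 / (22.8 - 10.0) = 22.47 / 12.8 = 1.755 g/cm^3

1.755


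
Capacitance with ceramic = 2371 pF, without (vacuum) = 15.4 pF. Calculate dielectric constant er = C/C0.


er = 2371 / 15.4 = 153.96

153.96


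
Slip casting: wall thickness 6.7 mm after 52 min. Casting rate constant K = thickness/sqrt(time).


K = 6.7 / sqrt(52) = 6.7 / 7.2111 = 0.929 mm/min^0.5

0.929


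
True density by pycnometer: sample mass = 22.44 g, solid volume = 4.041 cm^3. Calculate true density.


TD = 22.44 / 4.041 = 5.553 g/cm^3

5.553


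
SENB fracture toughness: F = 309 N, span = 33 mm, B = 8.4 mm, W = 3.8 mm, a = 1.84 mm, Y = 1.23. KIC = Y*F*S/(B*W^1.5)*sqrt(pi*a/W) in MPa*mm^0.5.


KIC = 1.23*309*33/(8.4*3.8^1.5)*sqrt(pi*1.84/3.8) = 248.61

248.61


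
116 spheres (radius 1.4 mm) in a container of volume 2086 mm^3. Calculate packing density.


V_sphere = 4/3*pi*1.4^3 = 11.494 mm^3
Total V = 116*11.494 = 1333.304 mm^3
PD = 1333.304 / 2086 = 0.639

0.639


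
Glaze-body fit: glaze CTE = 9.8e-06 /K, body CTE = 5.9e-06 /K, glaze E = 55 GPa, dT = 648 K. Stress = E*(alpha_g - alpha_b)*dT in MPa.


Stress = 55*1000*(9.8e-06 - 5.9e-06)*648 = 139.0 MPa

139.0


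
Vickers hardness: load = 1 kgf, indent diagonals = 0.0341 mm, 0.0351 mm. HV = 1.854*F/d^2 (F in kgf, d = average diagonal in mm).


d_avg = (0.0341+0.0351)/2 = 0.0346 mm
HV = 1.854*1/0.0346^2 = 1549

1549


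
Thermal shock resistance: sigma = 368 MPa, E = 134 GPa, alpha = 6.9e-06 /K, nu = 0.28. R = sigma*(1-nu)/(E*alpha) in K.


R = 368*(1-0.28)/(134*1000*6.9e-06) = 287 K

287


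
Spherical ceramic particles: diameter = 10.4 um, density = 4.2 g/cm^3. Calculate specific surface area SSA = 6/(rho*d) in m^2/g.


SSA = 6 / (4.2 * 10.4) = 0.137 m^2/g

0.137


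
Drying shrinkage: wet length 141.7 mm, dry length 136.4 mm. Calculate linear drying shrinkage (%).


DS = (141.7 - 136.4) / 141.7 * 100 = 3.74%

3.74


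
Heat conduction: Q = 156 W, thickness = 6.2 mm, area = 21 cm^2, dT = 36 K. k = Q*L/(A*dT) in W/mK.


k = 156*6.2/1000/(21/10000*36) = 12.79 W/mK

12.79


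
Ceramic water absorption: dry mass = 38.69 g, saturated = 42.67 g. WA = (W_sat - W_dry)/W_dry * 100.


WA = (42.67 - 38.69) / 38.69 * 100 = 10.29%

10.29


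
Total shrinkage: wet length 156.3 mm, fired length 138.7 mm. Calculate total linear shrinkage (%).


TS = (156.3 - 138.7) / 156.3 * 100 = 11.26%

11.26


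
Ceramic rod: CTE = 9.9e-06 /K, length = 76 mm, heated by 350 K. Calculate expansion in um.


dL = 9.9e-06 * 76 * 350 * 1000 = 263.34 um

263.34


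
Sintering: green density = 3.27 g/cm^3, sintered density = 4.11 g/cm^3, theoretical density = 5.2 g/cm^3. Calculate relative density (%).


Relative = 4.11 / 5.2 * 100 = 79.0%

79.0


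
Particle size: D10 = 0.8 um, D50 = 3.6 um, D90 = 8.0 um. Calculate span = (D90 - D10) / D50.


Span = (8.0 - 0.8) / 3.6 = 7.2 / 3.6 = 2.0

2.0


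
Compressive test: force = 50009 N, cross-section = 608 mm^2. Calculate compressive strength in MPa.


CS = 50009 / 608 = 82.3 MPa

82.3


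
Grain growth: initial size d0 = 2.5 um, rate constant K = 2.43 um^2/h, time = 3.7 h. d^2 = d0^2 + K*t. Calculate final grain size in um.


d^2 = 2.5^2 + 2.43*3.7 = 15.241
d = sqrt(15.241) = 3.9 um

3.9


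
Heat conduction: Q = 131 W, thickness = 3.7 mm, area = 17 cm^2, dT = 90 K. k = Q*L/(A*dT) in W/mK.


k = 131*3.7/1000/(17/10000*90) = 3.17 W/mK

3.17


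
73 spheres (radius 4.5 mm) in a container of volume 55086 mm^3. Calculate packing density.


V_sphere = 4/3*pi*4.5^3 = 381.7035 mm^3
Total V = 73*381.7035 = 27864.3555 mm^3
PD = 27864.3555 / 55086 = 0.506

0.506


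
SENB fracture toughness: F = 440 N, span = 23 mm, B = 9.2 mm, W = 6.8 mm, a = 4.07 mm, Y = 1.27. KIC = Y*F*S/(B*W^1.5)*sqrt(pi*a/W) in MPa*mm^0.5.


KIC = 1.27*440*23/(9.2*6.8^1.5)*sqrt(pi*4.07/6.8) = 108.03

108.03


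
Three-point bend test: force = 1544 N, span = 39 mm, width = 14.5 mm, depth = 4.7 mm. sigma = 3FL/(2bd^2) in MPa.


sigma = 3*1544*39/(2*14.5*4.7^2) = 282.0 MPa

282.0


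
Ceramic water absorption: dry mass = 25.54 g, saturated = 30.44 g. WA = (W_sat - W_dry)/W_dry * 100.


WA = (30.44 - 25.54) / 25.54 * 100 = 19.19%

19.19


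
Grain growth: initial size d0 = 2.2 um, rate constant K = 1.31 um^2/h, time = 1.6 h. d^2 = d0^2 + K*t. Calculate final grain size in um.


d^2 = 2.2^2 + 1.31*1.6 = 6.936
d = sqrt(6.936) = 2.63 um

2.63


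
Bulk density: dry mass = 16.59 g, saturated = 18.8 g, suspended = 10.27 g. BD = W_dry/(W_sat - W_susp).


BD = 16.59 / (18.8 - 10.27) = 16.59 / 8.53 = 1.945 g/cm^3

1.945


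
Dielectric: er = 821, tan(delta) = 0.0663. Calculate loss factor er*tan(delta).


Loss = 821 * 0.0663 = 54.432

54.432


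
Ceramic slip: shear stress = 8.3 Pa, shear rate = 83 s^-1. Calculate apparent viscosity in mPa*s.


eta = tau/gamma * 1000 = 8.3/83 * 1000 = 100.0 mPa*s

100.0


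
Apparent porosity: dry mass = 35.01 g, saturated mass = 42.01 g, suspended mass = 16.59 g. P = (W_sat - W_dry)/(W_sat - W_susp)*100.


P = (42.01 - 35.01) / (42.01 - 16.59) * 100 = 7.0 / 25.42 * 100 = 27.5%

27.5


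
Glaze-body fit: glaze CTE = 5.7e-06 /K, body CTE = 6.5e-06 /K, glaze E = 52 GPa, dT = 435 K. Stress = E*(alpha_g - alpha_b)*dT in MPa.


Stress = 52*1000*(5.7e-06 - 6.5e-06)*435 = -18.1 MPa

-18.1


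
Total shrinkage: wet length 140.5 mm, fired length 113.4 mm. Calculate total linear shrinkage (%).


TS = (140.5 - 113.4) / 140.5 * 100 = 19.29%

19.29


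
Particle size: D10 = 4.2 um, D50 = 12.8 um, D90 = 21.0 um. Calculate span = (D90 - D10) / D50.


Span = (21.0 - 4.2) / 12.8 = 16.8 / 12.8 = 1.313

1.313


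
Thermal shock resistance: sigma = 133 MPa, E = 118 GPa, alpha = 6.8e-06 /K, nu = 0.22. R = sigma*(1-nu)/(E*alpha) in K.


R = 133*(1-0.22)/(118*1000*6.8e-06) = 129 K

129


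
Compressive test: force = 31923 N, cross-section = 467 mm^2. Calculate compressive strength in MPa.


CS = 31923 / 467 = 68.4 MPa

68.4


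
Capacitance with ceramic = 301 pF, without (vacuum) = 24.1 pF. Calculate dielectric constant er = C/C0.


er = 301 / 24.1 = 12.49

12.49


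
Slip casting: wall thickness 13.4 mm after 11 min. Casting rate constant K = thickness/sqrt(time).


K = 13.4 / sqrt(11) = 13.4 / 3.3166 = 4.04 mm/min^0.5

4.04


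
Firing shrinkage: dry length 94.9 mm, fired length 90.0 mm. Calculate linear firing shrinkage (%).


FS = (94.9 - 90.0) / 94.9 * 100 = 5.16%

5.16


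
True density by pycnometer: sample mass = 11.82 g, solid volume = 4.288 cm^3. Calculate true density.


TD = 11.82 / 4.288 = 2.757 g/cm^3

2.757


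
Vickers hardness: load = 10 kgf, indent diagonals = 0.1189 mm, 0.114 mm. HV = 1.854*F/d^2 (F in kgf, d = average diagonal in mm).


d_avg = (0.1189+0.114)/2 = 0.11645 mm
HV = 1.854*10/0.11645^2 = 1367

1367


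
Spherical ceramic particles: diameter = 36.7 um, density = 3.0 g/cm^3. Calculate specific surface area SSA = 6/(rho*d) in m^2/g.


SSA = 6 / (3.0 * 36.7) = 0.054 m^2/g

0.054


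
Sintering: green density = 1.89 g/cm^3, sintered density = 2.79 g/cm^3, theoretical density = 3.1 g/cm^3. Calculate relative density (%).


Relative = 2.79 / 3.1 * 100 = 90.0%

90.0


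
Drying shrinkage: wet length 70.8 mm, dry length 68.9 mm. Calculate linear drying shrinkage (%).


DS = (70.8 - 68.9) / 70.8 * 100 = 2.68%

2.68


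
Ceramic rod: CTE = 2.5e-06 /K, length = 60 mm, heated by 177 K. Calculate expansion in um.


dL = 2.5e-06 * 60 * 177 * 1000 = 26.55 um

26.55


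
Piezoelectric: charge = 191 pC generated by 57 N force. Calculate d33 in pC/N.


d33 = 191 / 57 = 3.4 pC/N

3.4


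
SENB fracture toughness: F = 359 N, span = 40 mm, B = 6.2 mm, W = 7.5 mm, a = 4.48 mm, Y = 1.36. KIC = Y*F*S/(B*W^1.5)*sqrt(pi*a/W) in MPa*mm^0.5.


KIC = 1.36*359*40/(6.2*7.5^1.5)*sqrt(pi*4.48/7.5) = 210.08

210.08


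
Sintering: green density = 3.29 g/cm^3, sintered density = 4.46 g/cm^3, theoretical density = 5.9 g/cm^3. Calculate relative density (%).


Relative = 4.46 / 5.9 * 100 = 75.6%

75.6


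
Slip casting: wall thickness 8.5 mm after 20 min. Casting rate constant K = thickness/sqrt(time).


K = 8.5 / sqrt(20) = 8.5 / 4.4721 = 1.901 mm/min^0.5

1.901


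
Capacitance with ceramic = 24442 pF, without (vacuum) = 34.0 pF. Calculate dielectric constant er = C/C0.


er = 24442 / 34.0 = 718.88

718.88


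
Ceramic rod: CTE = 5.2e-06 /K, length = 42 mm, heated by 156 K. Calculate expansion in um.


dL = 5.2e-06 * 42 * 156 * 1000 = 34.07 um

34.07


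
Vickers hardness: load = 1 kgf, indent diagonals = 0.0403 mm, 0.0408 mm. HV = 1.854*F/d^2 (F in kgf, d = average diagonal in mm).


d_avg = (0.0403+0.0408)/2 = 0.04055 mm
HV = 1.854*1/0.04055^2 = 1128

1128


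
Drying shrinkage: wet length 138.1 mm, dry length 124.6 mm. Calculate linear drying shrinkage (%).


DS = (138.1 - 124.6) / 138.1 * 100 = 9.78%

9.78


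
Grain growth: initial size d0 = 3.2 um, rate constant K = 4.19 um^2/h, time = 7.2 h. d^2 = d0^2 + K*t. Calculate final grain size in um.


d^2 = 3.2^2 + 4.19*7.2 = 40.408
d = sqrt(40.408) = 6.36 um

6.36


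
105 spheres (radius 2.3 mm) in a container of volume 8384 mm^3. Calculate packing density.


V_sphere = 4/3*pi*2.3^3 = 50.965 mm^3
Total V = 105*50.965 = 5351.325 mm^3
PD = 5351.325 / 8384 = 0.638

0.638


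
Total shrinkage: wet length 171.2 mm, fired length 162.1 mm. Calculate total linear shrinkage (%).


TS = (171.2 - 162.1) / 171.2 * 100 = 5.32%

5.32


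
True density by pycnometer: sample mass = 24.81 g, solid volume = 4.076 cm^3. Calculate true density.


TD = 24.81 / 4.076 = 6.087 g/cm^3

6.087


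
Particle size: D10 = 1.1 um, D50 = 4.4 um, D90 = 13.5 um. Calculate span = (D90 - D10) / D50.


Span = (13.5 - 1.1) / 4.4 = 12.4 / 4.4 = 2.818

2.818


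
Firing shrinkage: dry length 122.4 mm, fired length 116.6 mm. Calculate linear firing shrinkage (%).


FS = (122.4 - 116.6) / 122.4 * 100 = 4.74%

4.74


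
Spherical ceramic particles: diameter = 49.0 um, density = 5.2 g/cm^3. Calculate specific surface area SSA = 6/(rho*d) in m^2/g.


SSA = 6 / (5.2 * 49.0) = 0.024 m^2/g

0.024


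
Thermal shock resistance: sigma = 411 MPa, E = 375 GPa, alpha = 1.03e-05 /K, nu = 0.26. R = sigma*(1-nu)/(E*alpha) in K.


R = 411*(1-0.26)/(375*1000*1.03e-05) = 79 K

79


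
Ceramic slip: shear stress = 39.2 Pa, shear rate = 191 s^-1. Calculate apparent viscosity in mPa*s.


eta = tau/gamma * 1000 = 39.2/191 * 1000 = 205.2 mPa*s

205.2


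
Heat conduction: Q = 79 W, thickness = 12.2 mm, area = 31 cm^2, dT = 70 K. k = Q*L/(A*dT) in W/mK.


k = 79*12.2/1000/(31/10000*70) = 4.44 W/mK

4.44


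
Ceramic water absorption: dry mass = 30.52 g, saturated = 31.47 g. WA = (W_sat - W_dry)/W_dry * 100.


WA = (31.47 - 30.52) / 30.52 * 100 = 3.11%

3.11


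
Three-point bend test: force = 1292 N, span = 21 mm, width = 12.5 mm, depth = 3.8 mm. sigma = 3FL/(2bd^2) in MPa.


sigma = 3*1292*21/(2*12.5*3.8^2) = 225.5 MPa

225.5


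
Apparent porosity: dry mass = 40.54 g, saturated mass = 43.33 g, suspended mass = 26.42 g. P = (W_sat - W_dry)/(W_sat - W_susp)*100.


P = (43.33 - 40.54) / (43.33 - 26.42) * 100 = 2.79 / 16.91 * 100 = 16.5%

16.5


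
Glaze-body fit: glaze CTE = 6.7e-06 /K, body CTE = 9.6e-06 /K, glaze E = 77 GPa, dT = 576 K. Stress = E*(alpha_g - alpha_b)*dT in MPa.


Stress = 77*1000*(6.7e-06 - 9.6e-06)*576 = -128.6 MPa

-128.6


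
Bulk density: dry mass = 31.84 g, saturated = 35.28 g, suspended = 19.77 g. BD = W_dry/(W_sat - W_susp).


BD = 31.84 / (35.28 - 19.77) = 31.84 / 15.51 = 2.053 g/cm^3

2.053


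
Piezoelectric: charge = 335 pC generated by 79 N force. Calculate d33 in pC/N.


d33 = 335 / 79 = 4.2 pC/N

4.2


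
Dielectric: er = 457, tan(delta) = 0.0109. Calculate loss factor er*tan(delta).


Loss = 457 * 0.0109 = 4.981

4.981


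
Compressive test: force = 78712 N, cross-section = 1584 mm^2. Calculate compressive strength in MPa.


CS = 78712 / 1584 = 49.7 MPa

49.7


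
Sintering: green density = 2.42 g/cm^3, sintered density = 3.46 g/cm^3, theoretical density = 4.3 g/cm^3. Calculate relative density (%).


Relative = 3.46 / 4.3 * 100 = 80.5%

80.5


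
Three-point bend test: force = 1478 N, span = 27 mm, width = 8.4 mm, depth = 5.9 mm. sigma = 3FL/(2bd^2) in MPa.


sigma = 3*1478*27/(2*8.4*5.9^2) = 204.7 MPa

204.7


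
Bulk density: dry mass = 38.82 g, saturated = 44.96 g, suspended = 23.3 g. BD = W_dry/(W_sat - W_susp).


BD = 38.82 / (44.96 - 23.3) = 38.82 / 21.66 = 1.792 g/cm^3

1.792


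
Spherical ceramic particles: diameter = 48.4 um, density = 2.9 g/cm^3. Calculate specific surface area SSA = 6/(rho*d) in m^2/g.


SSA = 6 / (2.9 * 48.4) = 0.043 m^2/g

0.043


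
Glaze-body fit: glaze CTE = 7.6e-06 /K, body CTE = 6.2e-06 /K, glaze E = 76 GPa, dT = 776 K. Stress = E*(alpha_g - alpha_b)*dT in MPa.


Stress = 76*1000*(7.6e-06 - 6.2e-06)*776 = 82.6 MPa

82.6


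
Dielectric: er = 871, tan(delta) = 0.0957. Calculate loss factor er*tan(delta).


Loss = 871 * 0.0957 = 83.355

83.355


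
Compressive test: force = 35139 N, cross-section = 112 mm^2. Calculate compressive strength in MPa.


CS = 35139 / 112 = 313.7 MPa

313.7


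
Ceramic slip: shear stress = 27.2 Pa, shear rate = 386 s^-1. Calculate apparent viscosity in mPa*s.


eta = tau/gamma * 1000 = 27.2/386 * 1000 = 70.5 mPa*s

70.5


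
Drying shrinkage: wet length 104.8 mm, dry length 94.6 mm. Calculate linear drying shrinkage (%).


DS = (104.8 - 94.6) / 104.8 * 100 = 9.73%

9.73


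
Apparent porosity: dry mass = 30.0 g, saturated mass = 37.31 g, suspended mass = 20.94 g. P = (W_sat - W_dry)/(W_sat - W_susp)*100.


P = (37.31 - 30.0) / (37.31 - 20.94) * 100 = 7.31 / 16.37 * 100 = 44.7%

44.7


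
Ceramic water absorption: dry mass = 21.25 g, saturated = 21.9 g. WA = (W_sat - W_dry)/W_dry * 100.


WA = (21.9 - 21.25) / 21.25 * 100 = 3.06%

3.06


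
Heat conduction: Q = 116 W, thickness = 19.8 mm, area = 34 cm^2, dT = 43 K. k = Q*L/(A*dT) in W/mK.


k = 116*19.8/1000/(34/10000*43) = 15.71 W/mK

15.71


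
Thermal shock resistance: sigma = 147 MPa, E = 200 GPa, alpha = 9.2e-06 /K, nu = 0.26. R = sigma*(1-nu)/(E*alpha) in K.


R = 147*(1-0.26)/(200*1000*9.2e-06) = 59 K

59


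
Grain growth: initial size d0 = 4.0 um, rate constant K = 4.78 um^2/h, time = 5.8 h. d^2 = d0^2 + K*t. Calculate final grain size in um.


d^2 = 4.0^2 + 4.78*5.8 = 43.724
d = sqrt(43.724) = 6.61 um

6.61


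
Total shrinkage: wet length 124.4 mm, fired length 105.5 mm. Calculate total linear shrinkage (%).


TS = (124.4 - 105.5) / 124.4 * 100 = 15.19%

15.19


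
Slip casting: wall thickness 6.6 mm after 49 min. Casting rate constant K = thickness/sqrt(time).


K = 6.6 / sqrt(49) = 6.6 / 7.0 = 0.943 mm/min^0.5

0.943


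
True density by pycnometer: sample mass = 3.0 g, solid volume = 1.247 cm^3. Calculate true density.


TD = 3.0 / 1.247 = 2.406 g/cm^3

2.406


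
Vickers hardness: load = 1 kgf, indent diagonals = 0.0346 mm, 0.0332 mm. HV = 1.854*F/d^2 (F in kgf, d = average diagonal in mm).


d_avg = (0.0346+0.0332)/2 = 0.0339 mm
HV = 1.854*1/0.0339^2 = 1613

1613


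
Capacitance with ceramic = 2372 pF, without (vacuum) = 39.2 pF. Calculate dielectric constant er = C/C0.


er = 2372 / 39.2 = 60.51

60.51


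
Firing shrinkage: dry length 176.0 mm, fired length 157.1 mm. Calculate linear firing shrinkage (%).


FS = (176.0 - 157.1) / 176.0 * 100 = 10.74%

10.74


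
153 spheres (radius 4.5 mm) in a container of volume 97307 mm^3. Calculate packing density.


V_sphere = 4/3*pi*4.5^3 = 381.7035 mm^3
Total V = 153*381.7035 = 58400.6355 mm^3
PD = 58400.6355 / 97307 = 0.6

0.6


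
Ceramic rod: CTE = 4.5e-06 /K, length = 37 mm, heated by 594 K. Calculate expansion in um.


dL = 4.5e-06 * 37 * 594 * 1000 = 98.901 um

98.901


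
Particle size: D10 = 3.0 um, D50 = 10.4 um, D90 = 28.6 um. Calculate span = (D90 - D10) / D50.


Span = (28.6 - 3.0) / 10.4 = 25.6 / 10.4 = 2.462

2.462


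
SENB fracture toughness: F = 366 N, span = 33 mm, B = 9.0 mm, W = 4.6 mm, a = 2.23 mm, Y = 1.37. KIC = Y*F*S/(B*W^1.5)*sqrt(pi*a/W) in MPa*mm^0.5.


KIC = 1.37*366*33/(9.0*4.6^1.5)*sqrt(pi*2.23/4.6) = 229.98

229.98


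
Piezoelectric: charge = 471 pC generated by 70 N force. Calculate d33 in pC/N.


d33 = 471 / 70 = 6.7 pC/N

6.7


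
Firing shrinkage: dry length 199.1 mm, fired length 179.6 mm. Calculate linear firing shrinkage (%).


FS = (199.1 - 179.6) / 199.1 * 100 = 9.79%

9.79


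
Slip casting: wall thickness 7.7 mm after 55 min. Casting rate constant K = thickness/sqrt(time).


K = 7.7 / sqrt(55) = 7.7 / 7.4162 = 1.038 mm/min^0.5

1.038


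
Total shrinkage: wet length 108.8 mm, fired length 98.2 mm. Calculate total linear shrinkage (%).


TS = (108.8 - 98.2) / 108.8 * 100 = 9.74%

9.74


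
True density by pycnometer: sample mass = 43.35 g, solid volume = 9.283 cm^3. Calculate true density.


TD = 43.35 / 9.283 = 4.67 g/cm^3

4.67


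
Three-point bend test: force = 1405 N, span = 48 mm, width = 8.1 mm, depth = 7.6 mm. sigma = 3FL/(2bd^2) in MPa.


sigma = 3*1405*48/(2*8.1*7.6^2) = 216.2 MPa

216.2


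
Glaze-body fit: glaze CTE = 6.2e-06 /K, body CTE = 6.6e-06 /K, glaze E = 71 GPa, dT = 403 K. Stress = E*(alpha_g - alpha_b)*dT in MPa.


Stress = 71*1000*(6.2e-06 - 6.6e-06)*403 = -11.4 MPa

-11.4


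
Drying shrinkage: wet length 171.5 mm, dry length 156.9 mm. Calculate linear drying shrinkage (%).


DS = (171.5 - 156.9) / 171.5 * 100 = 8.51%

8.51


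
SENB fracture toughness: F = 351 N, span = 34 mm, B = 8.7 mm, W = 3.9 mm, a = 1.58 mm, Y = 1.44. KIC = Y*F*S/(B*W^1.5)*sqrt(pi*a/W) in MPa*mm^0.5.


KIC = 1.44*351*34/(8.7*3.9^1.5)*sqrt(pi*1.58/3.9) = 289.34

289.34


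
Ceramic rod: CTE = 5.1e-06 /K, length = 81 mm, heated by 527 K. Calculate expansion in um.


dL = 5.1e-06 * 81 * 527 * 1000 = 217.704 um

217.704


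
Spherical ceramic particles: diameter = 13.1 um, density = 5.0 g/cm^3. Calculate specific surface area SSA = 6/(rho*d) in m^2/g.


SSA = 6 / (5.0 * 13.1) = 0.092 m^2/g

0.092


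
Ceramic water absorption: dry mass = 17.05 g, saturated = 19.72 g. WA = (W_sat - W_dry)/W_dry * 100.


WA = (19.72 - 17.05) / 17.05 * 100 = 15.66%

15.66


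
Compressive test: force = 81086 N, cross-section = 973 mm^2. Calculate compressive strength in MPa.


CS = 81086 / 973 = 83.3 MPa

83.3


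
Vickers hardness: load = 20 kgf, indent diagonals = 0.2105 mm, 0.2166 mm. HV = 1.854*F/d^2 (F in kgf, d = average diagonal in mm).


d_avg = (0.2105+0.2166)/2 = 0.21355 mm
HV = 1.854*20/0.21355^2 = 813

813


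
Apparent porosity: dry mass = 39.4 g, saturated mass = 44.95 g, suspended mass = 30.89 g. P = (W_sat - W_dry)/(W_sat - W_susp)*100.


P = (44.95 - 39.4) / (44.95 - 30.89) * 100 = 5.55 / 14.06 * 100 = 39.5%

39.5


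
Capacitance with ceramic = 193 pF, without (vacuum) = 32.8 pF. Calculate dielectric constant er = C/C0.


er = 193 / 32.8 = 5.88

5.88


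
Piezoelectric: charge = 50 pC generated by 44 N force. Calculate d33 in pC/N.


d33 = 50 / 44 = 1.1 pC/N

1.1


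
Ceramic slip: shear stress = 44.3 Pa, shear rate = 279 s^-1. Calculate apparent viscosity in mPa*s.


eta = tau/gamma * 1000 = 44.3/279 * 1000 = 158.8 mPa*s

158.8


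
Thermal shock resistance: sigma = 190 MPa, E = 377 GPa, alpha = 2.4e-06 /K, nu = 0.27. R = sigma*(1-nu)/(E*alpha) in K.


R = 190*(1-0.27)/(377*1000*2.4e-06) = 153 K

153


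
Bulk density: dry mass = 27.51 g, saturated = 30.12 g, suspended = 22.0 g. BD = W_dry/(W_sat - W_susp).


BD = 27.51 / (30.12 - 22.0) = 27.51 / 8.12 = 3.388 g/cm^3

3.388


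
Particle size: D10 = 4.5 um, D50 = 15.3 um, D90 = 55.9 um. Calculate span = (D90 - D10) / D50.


Span = (55.9 - 4.5) / 15.3 = 51.4 / 15.3 = 3.359

3.359


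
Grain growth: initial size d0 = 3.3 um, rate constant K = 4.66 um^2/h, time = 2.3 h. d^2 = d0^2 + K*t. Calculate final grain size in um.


d^2 = 3.3^2 + 4.66*2.3 = 21.608
d = sqrt(21.608) = 4.65 um

4.65
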